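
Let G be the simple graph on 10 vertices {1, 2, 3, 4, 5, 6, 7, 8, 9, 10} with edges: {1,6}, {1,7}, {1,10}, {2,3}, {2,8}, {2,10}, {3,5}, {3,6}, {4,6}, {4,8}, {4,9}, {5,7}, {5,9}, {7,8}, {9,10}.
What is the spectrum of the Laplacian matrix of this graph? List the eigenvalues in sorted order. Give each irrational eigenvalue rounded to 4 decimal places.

With the vertex order [1, 2, 3, 4, 5, 6, 7, 8, 9, 10], the degrees are [3, 3, 3, 3, 3, 3, 3, 3, 3, 3], giving D = diag(3, 3, 3, 3, 3, 3, 3, 3, 3, 3) and L = D - A. Diagonalising L (or applying a numerical eigensolver to the 10x10 matrix) gives the spectrum above.

[0, 2, 2, 2, 2, 2, 5, 5, 5, 5]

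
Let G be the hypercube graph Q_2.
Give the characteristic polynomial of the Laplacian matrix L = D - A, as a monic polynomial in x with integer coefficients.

x^4 - 8x^3 + 20x^2 - 16x

The graph has 4 vertices and degree multiset [2, 2, 2, 2]; D is the diagonal matrix of degrees and L = D - A. Computing det(xI - L) by cofactor expansion (or equivalently via sum-over-permutations) gives x^4 - 8x^3 + 20x^2 - 16x. The coefficient of x^3 equals -trace(L) = -8, matching the sum of degrees. By the matrix-tree theorem the graph has (1/4) * product of the nonzero eigenvalues = 4 spanning trees.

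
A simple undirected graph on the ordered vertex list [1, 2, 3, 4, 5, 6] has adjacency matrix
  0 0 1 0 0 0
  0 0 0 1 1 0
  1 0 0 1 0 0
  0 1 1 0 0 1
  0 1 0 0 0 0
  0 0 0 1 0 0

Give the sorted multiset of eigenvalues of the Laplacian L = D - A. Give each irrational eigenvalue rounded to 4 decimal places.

Each diagonal entry of L is the vertex degree and each off-diagonal entry is -1 where an edge is present, 0 otherwise; in the order [1, 2, 3, 4, 5, 6] the diagonal is [1, 2, 2, 3, 1, 1]. Diagonalising L (or applying a numerical eigensolver to the 6x6 matrix) gives the spectrum above. By the matrix-tree theorem the graph has (1/6) * product of the nonzero eigenvalues = 1 spanning tree. There is one zero in the spectrum, matching the 1 component.

[0, 0.3820, 0.6972, 2, 2.6180, 4.3028]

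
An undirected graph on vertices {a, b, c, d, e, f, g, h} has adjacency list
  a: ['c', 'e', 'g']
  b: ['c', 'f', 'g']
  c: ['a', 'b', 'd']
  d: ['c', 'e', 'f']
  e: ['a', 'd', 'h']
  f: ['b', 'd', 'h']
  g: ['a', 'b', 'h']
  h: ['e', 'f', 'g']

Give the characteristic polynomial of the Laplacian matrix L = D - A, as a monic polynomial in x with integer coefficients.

x^8 - 24x^7 + 240x^6 - 1296x^5 + 4080x^4 - 7488x^3 + 7424x^2 - 3072x

Each diagonal entry of L is the vertex degree and each off-diagonal entry is -1 where an edge is present, 0 otherwise; in the order [a, b, c, d, e, f, g, h] the diagonal is [3, 3, 3, 3, 3, 3, 3, 3]. Computing det(xI - L) by cofactor expansion (or equivalently via sum-over-permutations) gives x^8 - 24x^7 + 240x^6 - 1296x^5 + 4080x^4 - 7488x^3 + 7424x^2 - 3072x. Since p(0) = det(-L) = 0, x divides p(x).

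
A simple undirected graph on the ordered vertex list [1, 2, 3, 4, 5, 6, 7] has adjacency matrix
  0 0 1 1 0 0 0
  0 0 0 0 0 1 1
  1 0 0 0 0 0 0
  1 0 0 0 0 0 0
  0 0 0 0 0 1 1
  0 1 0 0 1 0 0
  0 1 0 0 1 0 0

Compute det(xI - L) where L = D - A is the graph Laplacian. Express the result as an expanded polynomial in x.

x^7 - 12x^6 + 55x^5 - 120x^4 + 124x^3 - 48x^2

Each diagonal entry of L is the vertex degree and each off-diagonal entry is -1 where an edge is present, 0 otherwise; in the order [1, 2, 3, 4, 5, 6, 7] the diagonal is [2, 2, 1, 1, 2, 2, 2]. L has integer entries, so p(x) = det(xI - L) has integer coefficients. Expanding the determinant yields x^7 - 12x^6 + 55x^5 - 120x^4 + 124x^3 - 48x^2. The coefficient of x^6 equals -trace(L) = -12, matching the sum of degrees.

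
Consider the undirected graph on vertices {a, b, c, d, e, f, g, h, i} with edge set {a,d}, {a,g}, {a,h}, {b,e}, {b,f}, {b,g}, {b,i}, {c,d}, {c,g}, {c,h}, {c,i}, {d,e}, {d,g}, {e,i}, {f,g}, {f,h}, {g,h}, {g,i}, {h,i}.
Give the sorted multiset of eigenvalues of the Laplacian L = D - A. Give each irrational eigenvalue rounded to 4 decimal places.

Each diagonal entry of L is the vertex degree and each off-diagonal entry is -1 where an edge is present, 0 otherwise; in the order [a, b, c, d, e, f, g, h, i] the diagonal is [3, 4, 4, 4, 3, 3, 7, 5, 5]. The multiplicity of 0 as a Laplacian eigenvalue equals the number of connected components. There is one zero in the spectrum, matching the 1 component.

[0, 2.2116, 2.3889, 3.3174, 4.2145, 4.8834, 6.2062, 6.6558, 8.1223]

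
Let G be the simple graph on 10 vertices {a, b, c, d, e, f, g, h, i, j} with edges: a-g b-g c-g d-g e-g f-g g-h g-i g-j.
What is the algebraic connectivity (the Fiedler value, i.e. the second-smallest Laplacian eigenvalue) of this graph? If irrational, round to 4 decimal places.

Reading degrees in the order [a, b, c, d, e, f, g, h, i, j] gives [1, 1, 1, 1, 1, 1, 9, 1, 1, 1]; set D = diag(1, 1, 1, 1, 1, 1, 9, 1, 1, 1) and form L = D - A. Computing the eigenvalues of L and sorting gives [0, 1, 1, 1, 1, 1, 1, 1, 1, 10]. The Fiedler value lambda_2 = 1 is strictly positive, so the graph is connected. By the matrix-tree theorem the graph has (1/10) * product of the nonzero eigenvalues = 1 spanning tree. There is one zero in the spectrum, matching the 1 component.

1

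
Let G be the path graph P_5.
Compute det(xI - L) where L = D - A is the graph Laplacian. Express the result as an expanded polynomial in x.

x^5 - 8x^4 + 21x^3 - 20x^2 + 5x

The graph has 5 vertices and degree multiset [2, 2, 2, 1, 1]; D is the diagonal matrix of degrees and L = D - A. Computing det(xI - L) by cofactor expansion (or equivalently via sum-over-permutations) gives x^5 - 8x^4 + 21x^3 - 20x^2 + 5x. The coefficient of x^4 equals -trace(L) = -8, matching the sum of degrees. By the matrix-tree theorem the graph has (1/5) * product of the nonzero eigenvalues = 1 spanning tree.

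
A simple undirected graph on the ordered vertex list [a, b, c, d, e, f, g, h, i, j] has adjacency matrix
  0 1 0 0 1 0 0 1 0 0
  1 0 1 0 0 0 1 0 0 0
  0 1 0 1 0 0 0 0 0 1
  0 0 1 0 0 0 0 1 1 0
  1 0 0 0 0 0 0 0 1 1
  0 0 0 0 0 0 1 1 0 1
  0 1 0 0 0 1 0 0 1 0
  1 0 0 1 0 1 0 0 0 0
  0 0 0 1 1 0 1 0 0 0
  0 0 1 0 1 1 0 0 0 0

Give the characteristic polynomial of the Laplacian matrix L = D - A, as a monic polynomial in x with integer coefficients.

x^10 - 30x^9 + 390x^8 - 2880x^7 + 13305x^6 - 39882x^5 + 77640x^4 - 94800x^3 + 66000x^2 - 20000x

Reading degrees in the order [a, b, c, d, e, f, g, h, i, j] gives [3, 3, 3, 3, 3, 3, 3, 3, 3, 3]; set D = diag(3, 3, 3, 3, 3, 3, 3, 3, 3, 3) and form L = D - A. Computing det(xI - L) by cofactor expansion (or equivalently via sum-over-permutations) gives x^10 - 30x^9 + 390x^8 - 2880x^7 + 13305x^6 - 39882x^5 + 77640x^4 - 94800x^3 + 66000x^2 - 20000x. The constant term is 0 because L is singular (the all-ones vector lies in its kernel). The largest eigenvalue, 5, is at most the vertex count 10.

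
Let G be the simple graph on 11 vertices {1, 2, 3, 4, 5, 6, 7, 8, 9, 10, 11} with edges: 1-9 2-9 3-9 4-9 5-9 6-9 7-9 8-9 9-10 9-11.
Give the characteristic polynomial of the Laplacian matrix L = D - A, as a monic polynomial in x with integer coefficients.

Reading degrees in the order [1, 2, 3, 4, 5, 6, 7, 8, 9, 10, 11] gives [1, 1, 1, 1, 1, 1, 1, 1, 10, 1, 1]; set D = diag(1, 1, 1, 1, 1, 1, 1, 1, 10, 1, 1) and form L = D - A. The eigenvalues of L are [0, 1, 1, 1, 1, 1, 1, 1, 1, 1, 11]; the characteristic polynomial is the product of (x - lambda_i), which multiplies out to x^11 - 20x^10 + 135x^9 - 480x^8 + 1050x^7 - 1512x^6 + 1470x^5 - 960x^4 + 405x^3 - 100x^2 + 11x. The coefficient of x^10 equals -trace(L) = -20, matching the sum of degrees.

x^11 - 20x^10 + 135x^9 - 480x^8 + 1050x^7 - 1512x^6 + 1470x^5 - 960x^4 + 405x^3 - 100x^2 + 11x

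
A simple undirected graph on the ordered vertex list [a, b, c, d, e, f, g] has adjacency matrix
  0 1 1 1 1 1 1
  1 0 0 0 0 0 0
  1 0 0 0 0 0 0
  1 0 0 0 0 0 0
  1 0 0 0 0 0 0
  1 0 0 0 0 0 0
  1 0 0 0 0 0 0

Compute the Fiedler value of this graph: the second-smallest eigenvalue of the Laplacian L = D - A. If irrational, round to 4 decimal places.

1

Reading degrees in the order [a, b, c, d, e, f, g] gives [6, 1, 1, 1, 1, 1, 1]; set D = diag(6, 1, 1, 1, 1, 1, 1) and form L = D - A. The smallest Laplacian eigenvalue is always 0. The next one, lambda_2 = 1, measures how hard the graph is to disconnect: larger values mean better connectivity. The eigenvalues sum to 12, which equals trace(L) = 2|E|.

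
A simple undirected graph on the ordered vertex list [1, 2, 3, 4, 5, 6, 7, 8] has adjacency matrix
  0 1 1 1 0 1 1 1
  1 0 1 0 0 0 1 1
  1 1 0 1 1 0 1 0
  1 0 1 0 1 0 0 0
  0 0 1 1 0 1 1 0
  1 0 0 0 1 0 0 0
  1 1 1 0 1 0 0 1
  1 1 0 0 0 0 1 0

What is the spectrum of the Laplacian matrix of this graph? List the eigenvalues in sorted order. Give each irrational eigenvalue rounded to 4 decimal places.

[0, 1.7187, 2.3658, 4, 4.4149, 5.8207, 6.3366, 7.3434]

Each diagonal entry of L is the vertex degree and each off-diagonal entry is -1 where an edge is present, 0 otherwise; in the order [1, 2, 3, 4, 5, 6, 7, 8] the diagonal is [6, 4, 5, 3, 4, 2, 5, 3]. The multiplicity of 0 as a Laplacian eigenvalue equals the number of connected components. The single zero eigenvalue shows the graph is connected. The largest eigenvalue, 7.3434, is at most the vertex count 8.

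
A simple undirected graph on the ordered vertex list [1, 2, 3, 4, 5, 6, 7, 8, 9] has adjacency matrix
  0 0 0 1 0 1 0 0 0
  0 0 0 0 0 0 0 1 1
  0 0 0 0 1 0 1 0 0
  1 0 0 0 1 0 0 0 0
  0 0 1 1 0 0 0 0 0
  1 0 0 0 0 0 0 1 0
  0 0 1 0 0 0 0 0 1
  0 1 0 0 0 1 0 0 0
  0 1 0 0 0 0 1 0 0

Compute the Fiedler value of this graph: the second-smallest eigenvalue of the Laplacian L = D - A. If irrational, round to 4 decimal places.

Each diagonal entry of L is the vertex degree and each off-diagonal entry is -1 where an edge is present, 0 otherwise; in the order [1, 2, 3, 4, 5, 6, 7, 8, 9] the diagonal is [2, 2, 2, 2, 2, 2, 2, 2, 2]. Computing the eigenvalues of L and sorting gives [0, 0.4679, 0.4679, 1.6527, 1.6527, 3, 3, 3.8794, 3.8794]. The Fiedler value lambda_2 = 0.4679 is strictly positive, so the graph is connected.

0.4679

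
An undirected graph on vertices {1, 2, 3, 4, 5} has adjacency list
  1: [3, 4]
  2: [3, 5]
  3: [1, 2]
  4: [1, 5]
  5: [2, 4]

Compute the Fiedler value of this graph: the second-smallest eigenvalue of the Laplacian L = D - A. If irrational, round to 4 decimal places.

Reading degrees in the order [1, 2, 3, 4, 5] gives [2, 2, 2, 2, 2]; set D = diag(2, 2, 2, 2, 2) and form L = D - A. The smallest Laplacian eigenvalue is always 0. The next one, lambda_2 = 1.3820, measures how hard the graph is to disconnect: larger values mean better connectivity. There is one zero in the spectrum, matching the 1 component. By the matrix-tree theorem the graph has (1/5) * product of the nonzero eigenvalues = 5 spanning trees.

1.3820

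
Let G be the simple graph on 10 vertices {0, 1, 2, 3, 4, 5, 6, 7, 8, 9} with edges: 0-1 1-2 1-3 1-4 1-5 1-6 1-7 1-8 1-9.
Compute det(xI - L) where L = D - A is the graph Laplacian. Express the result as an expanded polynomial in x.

x^10 - 18x^9 + 108x^8 - 336x^7 + 630x^6 - 756x^5 + 588x^4 - 288x^3 + 81x^2 - 10x

Reading degrees in the order [0, 1, 2, 3, 4, 5, 6, 7, 8, 9] gives [1, 9, 1, 1, 1, 1, 1, 1, 1, 1]; set D = diag(1, 9, 1, 1, 1, 1, 1, 1, 1, 1) and form L = D - A. L has integer entries, so p(x) = det(xI - L) has integer coefficients. Expanding the determinant yields x^10 - 18x^9 + 108x^8 - 336x^7 + 630x^6 - 756x^5 + 588x^4 - 288x^3 + 81x^2 - 10x. The constant term is 0 because L is singular (the all-ones vector lies in its kernel). The largest eigenvalue, 10, is at most the vertex count 10.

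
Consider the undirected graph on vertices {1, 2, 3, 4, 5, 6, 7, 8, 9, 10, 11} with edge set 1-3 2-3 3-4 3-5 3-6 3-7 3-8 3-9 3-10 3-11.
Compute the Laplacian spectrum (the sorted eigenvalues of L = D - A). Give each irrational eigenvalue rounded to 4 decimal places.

With the vertex order [1, 2, 3, 4, 5, 6, 7, 8, 9, 10, 11], the degrees are [1, 1, 10, 1, 1, 1, 1, 1, 1, 1, 1], giving D = diag(1, 1, 10, 1, 1, 1, 1, 1, 1, 1, 1) and L = D - A. L is symmetric positive semidefinite, so every eigenvalue is real and nonnegative. There is one zero in the spectrum, matching the 1 component.

[0, 1, 1, 1, 1, 1, 1, 1, 1, 1, 11]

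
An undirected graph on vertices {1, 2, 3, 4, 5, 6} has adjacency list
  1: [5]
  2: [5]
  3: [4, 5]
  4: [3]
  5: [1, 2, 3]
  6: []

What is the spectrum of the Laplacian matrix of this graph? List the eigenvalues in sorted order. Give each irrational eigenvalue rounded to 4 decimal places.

Reading degrees in the order [1, 2, 3, 4, 5, 6] gives [1, 1, 2, 1, 3, 0]; set D = diag(1, 1, 2, 1, 3, 0) and form L = D - A. The multiplicity of 0 as a Laplacian eigenvalue equals the number of connected components. The 2 zero eigenvalues correspond to the 2 connected components.

[0, 0, 0.5188, 1, 2.3111, 4.1701]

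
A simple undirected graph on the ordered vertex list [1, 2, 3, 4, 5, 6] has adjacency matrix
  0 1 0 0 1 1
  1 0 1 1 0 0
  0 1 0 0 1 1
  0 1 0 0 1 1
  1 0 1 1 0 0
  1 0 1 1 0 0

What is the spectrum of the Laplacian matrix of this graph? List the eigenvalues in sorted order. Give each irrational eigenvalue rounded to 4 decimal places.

[0, 3, 3, 3, 3, 6]

Each diagonal entry of L is the vertex degree and each off-diagonal entry is -1 where an edge is present, 0 otherwise; in the order [1, 2, 3, 4, 5, 6] the diagonal is [3, 3, 3, 3, 3, 3]. Since every row of L sums to 0, the all-ones vector is in the kernel and 0 is an eigenvalue. The eigenvalues sum to 18, which equals trace(L) = 2|E|.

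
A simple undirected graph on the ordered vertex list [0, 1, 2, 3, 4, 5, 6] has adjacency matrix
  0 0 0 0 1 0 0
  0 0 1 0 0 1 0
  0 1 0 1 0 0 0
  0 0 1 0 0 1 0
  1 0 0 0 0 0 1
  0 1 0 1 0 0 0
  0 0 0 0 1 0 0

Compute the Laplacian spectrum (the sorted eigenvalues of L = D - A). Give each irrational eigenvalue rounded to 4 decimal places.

With the vertex order [0, 1, 2, 3, 4, 5, 6], the degrees are [1, 2, 2, 2, 2, 2, 1], giving D = diag(1, 2, 2, 2, 2, 2, 1) and L = D - A. Since every row of L sums to 0, the all-ones vector is in the kernel and 0 is an eigenvalue. The 2 zero eigenvalues correspond to the 2 connected components. The eigenvalues sum to 12, which equals trace(L) = 2|E|.

[0, 0, 1, 2, 2, 3, 4]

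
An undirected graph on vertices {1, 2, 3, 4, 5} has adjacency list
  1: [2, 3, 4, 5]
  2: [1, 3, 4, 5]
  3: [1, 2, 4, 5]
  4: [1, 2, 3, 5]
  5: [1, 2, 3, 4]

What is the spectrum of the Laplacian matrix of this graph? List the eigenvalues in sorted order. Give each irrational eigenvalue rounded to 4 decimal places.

With the vertex order [1, 2, 3, 4, 5], the degrees are [4, 4, 4, 4, 4], giving D = diag(4, 4, 4, 4, 4) and L = D - A. The multiplicity of 0 as a Laplacian eigenvalue equals the number of connected components. The single zero eigenvalue shows the graph is connected. The eigenvalues sum to 20, which equals trace(L) = 2|E|.

[0, 5, 5, 5, 5]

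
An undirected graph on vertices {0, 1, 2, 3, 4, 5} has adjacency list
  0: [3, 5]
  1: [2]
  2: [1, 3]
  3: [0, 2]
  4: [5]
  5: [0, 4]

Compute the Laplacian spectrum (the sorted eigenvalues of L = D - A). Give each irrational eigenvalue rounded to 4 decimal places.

[0, 0.2679, 1, 2, 3, 3.7321]

Reading degrees in the order [0, 1, 2, 3, 4, 5] gives [2, 1, 2, 2, 1, 2]; set D = diag(2, 1, 2, 2, 1, 2) and form L = D - A. Since every row of L sums to 0, the all-ones vector is in the kernel and 0 is an eigenvalue. The largest eigenvalue, 3.7321, is at most the vertex count 6.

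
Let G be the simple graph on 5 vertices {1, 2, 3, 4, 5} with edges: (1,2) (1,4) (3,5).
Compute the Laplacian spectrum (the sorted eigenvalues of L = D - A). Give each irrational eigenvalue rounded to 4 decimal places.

Each diagonal entry of L is the vertex degree and each off-diagonal entry is -1 where an edge is present, 0 otherwise; in the order [1, 2, 3, 4, 5] the diagonal is [2, 1, 1, 1, 1]. Since every row of L sums to 0, the all-ones vector is in the kernel and 0 is an eigenvalue. The 2 zero eigenvalues correspond to the 2 connected components. There are 2 zeros in the spectrum, matching the 2 components. The largest eigenvalue, 3, is at most the vertex count 5.

[0, 0, 1, 2, 3]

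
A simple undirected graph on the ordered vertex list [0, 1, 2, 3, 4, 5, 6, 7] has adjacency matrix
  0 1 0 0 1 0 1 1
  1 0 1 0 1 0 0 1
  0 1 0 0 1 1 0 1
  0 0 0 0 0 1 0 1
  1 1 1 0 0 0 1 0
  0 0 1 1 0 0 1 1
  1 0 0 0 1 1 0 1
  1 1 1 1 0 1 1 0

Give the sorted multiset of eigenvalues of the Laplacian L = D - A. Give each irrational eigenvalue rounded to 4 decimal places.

[0, 1.5993, 3.3820, 3.5663, 4.6079, 5.6180, 5.8990, 7.3276]

Reading degrees in the order [0, 1, 2, 3, 4, 5, 6, 7] gives [4, 4, 4, 2, 4, 4, 4, 6]; set D = diag(4, 4, 4, 2, 4, 4, 4, 6) and form L = D - A. The multiplicity of 0 as a Laplacian eigenvalue equals the number of connected components. The single zero eigenvalue shows the graph is connected. The eigenvalues sum to 32, which equals trace(L) = 2|E|. By the matrix-tree theorem the graph has (1/8) * product of the nonzero eigenvalues = 2698 spanning trees.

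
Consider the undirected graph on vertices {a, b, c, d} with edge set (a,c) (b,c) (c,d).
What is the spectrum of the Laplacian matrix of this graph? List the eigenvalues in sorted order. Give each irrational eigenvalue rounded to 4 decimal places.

Each diagonal entry of L is the vertex degree and each off-diagonal entry is -1 where an edge is present, 0 otherwise; in the order [a, b, c, d] the diagonal is [1, 1, 3, 1]. Diagonalising L (or applying a numerical eigensolver to the 4x4 matrix) gives the spectrum above. The single zero eigenvalue shows the graph is connected. By the matrix-tree theorem the graph has (1/4) * product of the nonzero eigenvalues = 1 spanning tree.

[0, 1, 1, 4]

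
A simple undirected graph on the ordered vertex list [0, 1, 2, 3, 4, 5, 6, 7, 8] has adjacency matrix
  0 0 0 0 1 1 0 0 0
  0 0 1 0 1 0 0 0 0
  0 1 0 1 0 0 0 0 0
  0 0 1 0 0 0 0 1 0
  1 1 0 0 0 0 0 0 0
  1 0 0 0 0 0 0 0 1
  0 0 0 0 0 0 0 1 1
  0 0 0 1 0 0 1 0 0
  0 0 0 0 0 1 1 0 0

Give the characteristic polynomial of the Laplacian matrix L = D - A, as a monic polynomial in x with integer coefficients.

x^9 - 18x^8 + 135x^7 - 546x^6 + 1287x^5 - 1782x^4 + 1386x^3 - 540x^2 + 81x

With the vertex order [0, 1, 2, 3, 4, 5, 6, 7, 8], the degrees are [2, 2, 2, 2, 2, 2, 2, 2, 2], giving D = diag(2, 2, 2, 2, 2, 2, 2, 2, 2) and L = D - A. Computing det(xI - L) by cofactor expansion (or equivalently via sum-over-permutations) gives x^9 - 18x^8 + 135x^7 - 546x^6 + 1287x^5 - 1782x^4 + 1386x^3 - 540x^2 + 81x. The constant term is 0 because L is singular (the all-ones vector lies in its kernel). By the matrix-tree theorem the graph has (1/9) * product of the nonzero eigenvalues = 9 spanning trees. The largest eigenvalue, 3.8794, is at most the vertex count 9.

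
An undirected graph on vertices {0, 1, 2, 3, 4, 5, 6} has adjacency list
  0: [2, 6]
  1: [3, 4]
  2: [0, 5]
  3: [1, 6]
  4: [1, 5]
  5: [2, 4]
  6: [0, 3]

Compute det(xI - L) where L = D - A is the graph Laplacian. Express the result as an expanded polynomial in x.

Each diagonal entry of L is the vertex degree and each off-diagonal entry is -1 where an edge is present, 0 otherwise; in the order [0, 1, 2, 3, 4, 5, 6] the diagonal is [2, 2, 2, 2, 2, 2, 2]. Computing det(xI - L) by cofactor expansion (or equivalently via sum-over-permutations) gives x^7 - 14x^6 + 77x^5 - 210x^4 + 294x^3 - 196x^2 + 49x. Since p(0) = det(-L) = 0, x divides p(x). There is one zero in the spectrum, matching the 1 component.

x^7 - 14x^6 + 77x^5 - 210x^4 + 294x^3 - 196x^2 + 49x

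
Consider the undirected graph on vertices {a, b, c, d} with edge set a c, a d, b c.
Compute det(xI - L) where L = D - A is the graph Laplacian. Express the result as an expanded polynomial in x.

x^4 - 6x^3 + 10x^2 - 4x

Each diagonal entry of L is the vertex degree and each off-diagonal entry is -1 where an edge is present, 0 otherwise; in the order [a, b, c, d] the diagonal is [2, 1, 2, 1]. Computing det(xI - L) by cofactor expansion (or equivalently via sum-over-permutations) gives x^4 - 6x^3 + 10x^2 - 4x. The coefficient of x^3 equals -trace(L) = -6, matching the sum of degrees.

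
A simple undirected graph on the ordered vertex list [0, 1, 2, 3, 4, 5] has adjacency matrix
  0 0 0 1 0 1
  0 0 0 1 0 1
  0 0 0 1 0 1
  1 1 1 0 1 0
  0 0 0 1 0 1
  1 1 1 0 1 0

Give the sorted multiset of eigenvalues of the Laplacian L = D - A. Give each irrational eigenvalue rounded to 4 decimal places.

With the vertex order [0, 1, 2, 3, 4, 5], the degrees are [2, 2, 2, 4, 2, 4], giving D = diag(2, 2, 2, 4, 2, 4) and L = D - A. Diagonalising L (or applying a numerical eigensolver to the 6x6 matrix) gives the spectrum above. The eigenvalues sum to 16, which equals trace(L) = 2|E|. By the matrix-tree theorem the graph has (1/6) * product of the nonzero eigenvalues = 32 spanning trees.

[0, 2, 2, 2, 4, 6]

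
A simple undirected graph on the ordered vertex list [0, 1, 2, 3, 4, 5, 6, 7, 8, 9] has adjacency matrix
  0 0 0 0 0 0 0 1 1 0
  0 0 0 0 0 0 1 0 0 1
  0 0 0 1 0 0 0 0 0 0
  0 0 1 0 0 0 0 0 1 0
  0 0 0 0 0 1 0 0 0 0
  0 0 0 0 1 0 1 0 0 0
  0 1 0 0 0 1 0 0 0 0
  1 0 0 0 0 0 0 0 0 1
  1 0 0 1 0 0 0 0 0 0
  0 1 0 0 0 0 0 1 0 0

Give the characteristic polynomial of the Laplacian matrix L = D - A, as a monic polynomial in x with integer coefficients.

Reading degrees in the order [0, 1, 2, 3, 4, 5, 6, 7, 8, 9] gives [2, 2, 1, 2, 1, 2, 2, 2, 2, 2]; set D = diag(2, 2, 1, 2, 1, 2, 2, 2, 2, 2) and form L = D - A. Computing det(xI - L) by cofactor expansion (or equivalently via sum-over-permutations) gives x^10 - 18x^9 + 136x^8 - 560x^7 + 1365x^6 - 2002x^5 + 1716x^4 - 792x^3 + 165x^2 - 10x. The constant term is 0 because L is singular (the all-ones vector lies in its kernel). The eigenvalues sum to 18, which equals trace(L) = 2|E|. The largest eigenvalue, 3.9021, is at most the vertex count 10.

x^10 - 18x^9 + 136x^8 - 560x^7 + 1365x^6 - 2002x^5 + 1716x^4 - 792x^3 + 165x^2 - 10x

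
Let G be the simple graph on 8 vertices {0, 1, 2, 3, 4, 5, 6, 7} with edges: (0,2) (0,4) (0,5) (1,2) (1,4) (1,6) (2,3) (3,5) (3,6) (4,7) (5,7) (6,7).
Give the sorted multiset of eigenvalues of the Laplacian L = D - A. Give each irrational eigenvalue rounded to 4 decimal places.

[0, 2, 2, 2, 4, 4, 4, 6]

Each diagonal entry of L is the vertex degree and each off-diagonal entry is -1 where an edge is present, 0 otherwise; in the order [0, 1, 2, 3, 4, 5, 6, 7] the diagonal is [3, 3, 3, 3, 3, 3, 3, 3]. L is symmetric positive semidefinite, so every eigenvalue is real and nonnegative. There is one zero in the spectrum, matching the 1 component.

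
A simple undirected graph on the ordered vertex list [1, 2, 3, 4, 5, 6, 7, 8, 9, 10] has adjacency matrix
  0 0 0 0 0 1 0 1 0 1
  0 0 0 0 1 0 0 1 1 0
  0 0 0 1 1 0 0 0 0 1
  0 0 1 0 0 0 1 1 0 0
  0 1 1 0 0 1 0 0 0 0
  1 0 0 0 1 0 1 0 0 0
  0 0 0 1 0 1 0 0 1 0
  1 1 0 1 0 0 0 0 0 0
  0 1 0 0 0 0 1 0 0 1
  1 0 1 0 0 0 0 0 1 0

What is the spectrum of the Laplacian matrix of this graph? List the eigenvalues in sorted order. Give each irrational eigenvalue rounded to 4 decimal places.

With the vertex order [1, 2, 3, 4, 5, 6, 7, 8, 9, 10], the degrees are [3, 3, 3, 3, 3, 3, 3, 3, 3, 3], giving D = diag(3, 3, 3, 3, 3, 3, 3, 3, 3, 3) and L = D - A. L is symmetric positive semidefinite, so every eigenvalue is real and nonnegative. The single zero eigenvalue shows the graph is connected. The eigenvalues sum to 30, which equals trace(L) = 2|E|.

[0, 2, 2, 2, 2, 2, 5, 5, 5, 5]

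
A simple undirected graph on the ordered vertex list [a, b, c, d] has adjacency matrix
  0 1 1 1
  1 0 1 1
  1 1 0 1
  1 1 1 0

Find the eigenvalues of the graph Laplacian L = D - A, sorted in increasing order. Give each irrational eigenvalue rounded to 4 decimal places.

[0, 4, 4, 4]

Reading degrees in the order [a, b, c, d] gives [3, 3, 3, 3]; set D = diag(3, 3, 3, 3) and form L = D - A. Diagonalising L (or applying a numerical eigensolver to the 4x4 matrix) gives the spectrum above. There is one zero in the spectrum, matching the 1 component. By the matrix-tree theorem the graph has (1/4) * product of the nonzero eigenvalues = 16 spanning trees.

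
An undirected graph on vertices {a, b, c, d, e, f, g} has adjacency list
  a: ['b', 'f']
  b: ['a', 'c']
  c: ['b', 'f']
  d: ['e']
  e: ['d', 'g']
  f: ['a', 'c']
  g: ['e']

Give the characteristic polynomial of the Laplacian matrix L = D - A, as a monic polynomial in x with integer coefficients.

x^7 - 12x^6 + 55x^5 - 120x^4 + 124x^3 - 48x^2

With the vertex order [a, b, c, d, e, f, g], the degrees are [2, 2, 2, 1, 2, 2, 1], giving D = diag(2, 2, 2, 1, 2, 2, 1) and L = D - A. The eigenvalues of L are [0, 0, 1, 2, 2, 3, 4]; the characteristic polynomial is the product of (x - lambda_i), which multiplies out to x^7 - 12x^6 + 55x^5 - 120x^4 + 124x^3 - 48x^2. The coefficient of x^6 equals -trace(L) = -12, matching the sum of degrees. The largest eigenvalue, 4, is at most the vertex count 7.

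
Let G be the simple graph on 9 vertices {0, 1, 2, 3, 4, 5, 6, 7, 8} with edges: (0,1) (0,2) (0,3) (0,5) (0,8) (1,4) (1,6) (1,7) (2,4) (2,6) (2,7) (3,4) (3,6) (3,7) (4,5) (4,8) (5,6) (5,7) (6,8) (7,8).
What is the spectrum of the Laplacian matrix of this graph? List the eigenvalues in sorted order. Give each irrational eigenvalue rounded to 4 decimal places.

Each diagonal entry of L is the vertex degree and each off-diagonal entry is -1 where an edge is present, 0 otherwise; in the order [0, 1, 2, 3, 4, 5, 6, 7, 8] the diagonal is [5, 4, 4, 4, 5, 4, 5, 5, 4]. Diagonalising L (or applying a numerical eigensolver to the 9x9 matrix) gives the spectrum above. The largest eigenvalue, 9, is at most the vertex count 9.

[0, 4, 4, 4, 4, 5, 5, 5, 9]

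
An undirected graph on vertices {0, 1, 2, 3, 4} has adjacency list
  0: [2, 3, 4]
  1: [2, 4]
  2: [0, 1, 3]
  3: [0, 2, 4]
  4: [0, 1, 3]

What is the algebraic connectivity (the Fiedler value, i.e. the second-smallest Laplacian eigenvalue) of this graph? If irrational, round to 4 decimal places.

2

Each diagonal entry of L is the vertex degree and each off-diagonal entry is -1 where an edge is present, 0 otherwise; in the order [0, 1, 2, 3, 4] the diagonal is [3, 2, 3, 3, 3]. The smallest Laplacian eigenvalue is always 0. The next one, lambda_2 = 2, measures how hard the graph is to disconnect: larger values mean better connectivity.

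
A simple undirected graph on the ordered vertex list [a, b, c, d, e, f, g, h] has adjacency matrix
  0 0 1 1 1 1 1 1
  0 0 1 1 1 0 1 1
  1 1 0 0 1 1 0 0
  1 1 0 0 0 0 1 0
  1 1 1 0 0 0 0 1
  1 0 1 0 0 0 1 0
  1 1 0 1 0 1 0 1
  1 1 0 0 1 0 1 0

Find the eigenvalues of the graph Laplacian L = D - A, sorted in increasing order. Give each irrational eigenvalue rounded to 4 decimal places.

With the vertex order [a, b, c, d, e, f, g, h], the degrees are [6, 5, 4, 3, 4, 3, 5, 4], giving D = diag(6, 5, 4, 3, 4, 3, 5, 4) and L = D - A. Diagonalising L (or applying a numerical eigensolver to the 8x8 matrix) gives the spectrum above. The single zero eigenvalue shows the graph is connected. The eigenvalues sum to 34, which equals trace(L) = 2|E|. By the matrix-tree theorem the graph has (1/8) * product of the nonzero eigenvalues = 4889 spanning trees.

[0, 2.5516, 2.7994, 3.8640, 5.2056, 5.7342, 6.2523, 7.5928]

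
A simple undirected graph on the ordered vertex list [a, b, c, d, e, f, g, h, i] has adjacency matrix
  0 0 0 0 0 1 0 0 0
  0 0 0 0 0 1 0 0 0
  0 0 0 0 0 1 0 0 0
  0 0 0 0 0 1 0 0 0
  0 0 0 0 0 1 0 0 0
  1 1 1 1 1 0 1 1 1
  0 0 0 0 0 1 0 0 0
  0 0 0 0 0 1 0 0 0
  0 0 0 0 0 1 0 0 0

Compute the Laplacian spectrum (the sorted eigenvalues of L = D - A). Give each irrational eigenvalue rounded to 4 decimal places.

[0, 1, 1, 1, 1, 1, 1, 1, 9]

Each diagonal entry of L is the vertex degree and each off-diagonal entry is -1 where an edge is present, 0 otherwise; in the order [a, b, c, d, e, f, g, h, i] the diagonal is [1, 1, 1, 1, 1, 8, 1, 1, 1]. The multiplicity of 0 as a Laplacian eigenvalue equals the number of connected components. The single zero eigenvalue shows the graph is connected. By the matrix-tree theorem the graph has (1/9) * product of the nonzero eigenvalues = 1 spanning tree. The eigenvalues sum to 16, which equals trace(L) = 2|E|.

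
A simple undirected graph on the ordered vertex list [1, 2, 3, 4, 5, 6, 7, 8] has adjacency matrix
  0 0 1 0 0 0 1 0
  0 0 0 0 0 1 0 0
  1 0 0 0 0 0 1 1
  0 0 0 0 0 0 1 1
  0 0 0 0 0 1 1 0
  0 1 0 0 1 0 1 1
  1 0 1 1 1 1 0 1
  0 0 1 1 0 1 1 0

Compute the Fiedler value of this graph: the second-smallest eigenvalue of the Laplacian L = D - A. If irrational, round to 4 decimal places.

0.7717

With the vertex order [1, 2, 3, 4, 5, 6, 7, 8], the degrees are [2, 1, 3, 2, 2, 4, 6, 4], giving D = diag(2, 1, 3, 2, 2, 4, 6, 4) and L = D - A. The sorted Laplacian eigenvalues are [0, 0.7717, 1.5727, 1.7398, 3.1232, 4.1596, 5.5917, 7.0413]; the algebraic connectivity is the second entry, 0.7717.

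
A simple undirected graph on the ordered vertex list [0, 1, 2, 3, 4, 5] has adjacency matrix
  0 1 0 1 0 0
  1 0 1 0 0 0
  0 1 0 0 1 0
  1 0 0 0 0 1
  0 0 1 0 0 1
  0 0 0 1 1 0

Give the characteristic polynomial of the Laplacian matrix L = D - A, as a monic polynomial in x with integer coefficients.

x^6 - 12x^5 + 54x^4 - 112x^3 + 105x^2 - 36x

Reading degrees in the order [0, 1, 2, 3, 4, 5] gives [2, 2, 2, 2, 2, 2]; set D = diag(2, 2, 2, 2, 2, 2) and form L = D - A. L has integer entries, so p(x) = det(xI - L) has integer coefficients. Expanding the determinant yields x^6 - 12x^5 + 54x^4 - 112x^3 + 105x^2 - 36x. Since p(0) = det(-L) = 0, x divides p(x). The eigenvalues sum to 12, which equals trace(L) = 2|E|. There is one zero in the spectrum, matching the 1 component.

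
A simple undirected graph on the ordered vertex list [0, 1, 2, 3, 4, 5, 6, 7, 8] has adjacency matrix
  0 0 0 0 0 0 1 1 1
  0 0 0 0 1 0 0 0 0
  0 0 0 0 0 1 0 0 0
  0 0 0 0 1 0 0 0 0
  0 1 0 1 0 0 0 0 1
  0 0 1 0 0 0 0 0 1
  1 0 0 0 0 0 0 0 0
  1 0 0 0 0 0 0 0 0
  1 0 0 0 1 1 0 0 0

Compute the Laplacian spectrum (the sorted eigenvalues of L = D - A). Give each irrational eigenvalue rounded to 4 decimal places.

[0, 0.2679, 0.3446, 1, 1, 1.7892, 3, 3.7321, 4.8662]

Each diagonal entry of L is the vertex degree and each off-diagonal entry is -1 where an edge is present, 0 otherwise; in the order [0, 1, 2, 3, 4, 5, 6, 7, 8] the diagonal is [3, 1, 1, 1, 3, 2, 1, 1, 3]. Diagonalising L (or applying a numerical eigensolver to the 9x9 matrix) gives the spectrum above. The single zero eigenvalue shows the graph is connected. By the matrix-tree theorem the graph has (1/9) * product of the nonzero eigenvalues = 1 spanning tree. There is one zero in the spectrum, matching the 1 component.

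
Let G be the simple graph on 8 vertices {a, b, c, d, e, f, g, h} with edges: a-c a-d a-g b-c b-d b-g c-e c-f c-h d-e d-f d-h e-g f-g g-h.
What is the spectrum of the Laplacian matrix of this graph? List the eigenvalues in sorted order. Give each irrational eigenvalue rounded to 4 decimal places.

[0, 3, 3, 3, 3, 5, 5, 8]

With the vertex order [a, b, c, d, e, f, g, h], the degrees are [3, 3, 5, 5, 3, 3, 5, 3], giving D = diag(3, 3, 5, 5, 3, 3, 5, 3) and L = D - A. The multiplicity of 0 as a Laplacian eigenvalue equals the number of connected components. The single zero eigenvalue shows the graph is connected. By the matrix-tree theorem the graph has (1/8) * product of the nonzero eigenvalues = 2025 spanning trees.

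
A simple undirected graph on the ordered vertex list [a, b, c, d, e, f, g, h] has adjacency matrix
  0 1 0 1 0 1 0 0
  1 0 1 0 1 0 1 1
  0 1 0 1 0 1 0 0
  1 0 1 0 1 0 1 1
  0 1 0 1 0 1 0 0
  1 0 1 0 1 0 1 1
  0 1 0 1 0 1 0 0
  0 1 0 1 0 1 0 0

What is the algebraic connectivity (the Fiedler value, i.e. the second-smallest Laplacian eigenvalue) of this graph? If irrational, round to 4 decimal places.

Reading degrees in the order [a, b, c, d, e, f, g, h] gives [3, 5, 3, 5, 3, 5, 3, 3]; set D = diag(3, 5, 3, 5, 3, 5, 3, 3) and form L = D - A. Computing the eigenvalues of L and sorting gives [0, 3, 3, 3, 3, 5, 5, 8]. The Fiedler value lambda_2 = 3 is strictly positive, so the graph is connected. The eigenvalues sum to 30, which equals trace(L) = 2|E|.

3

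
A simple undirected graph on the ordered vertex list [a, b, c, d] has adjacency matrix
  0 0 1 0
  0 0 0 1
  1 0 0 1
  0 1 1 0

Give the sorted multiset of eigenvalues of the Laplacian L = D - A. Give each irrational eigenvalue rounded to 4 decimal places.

Each diagonal entry of L is the vertex degree and each off-diagonal entry is -1 where an edge is present, 0 otherwise; in the order [a, b, c, d] the diagonal is [1, 1, 2, 2]. The multiplicity of 0 as a Laplacian eigenvalue equals the number of connected components. There is one zero in the spectrum, matching the 1 component.

[0, 0.5858, 2, 3.4142]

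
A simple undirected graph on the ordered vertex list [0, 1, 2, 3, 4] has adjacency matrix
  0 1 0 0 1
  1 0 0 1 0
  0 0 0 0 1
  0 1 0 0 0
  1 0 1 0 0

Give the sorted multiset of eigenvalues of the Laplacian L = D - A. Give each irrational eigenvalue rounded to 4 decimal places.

Reading degrees in the order [0, 1, 2, 3, 4] gives [2, 2, 1, 1, 2]; set D = diag(2, 2, 1, 1, 2) and form L = D - A. Since every row of L sums to 0, the all-ones vector is in the kernel and 0 is an eigenvalue. There is one zero in the spectrum, matching the 1 component.

[0, 0.3820, 1.3820, 2.6180, 3.6180]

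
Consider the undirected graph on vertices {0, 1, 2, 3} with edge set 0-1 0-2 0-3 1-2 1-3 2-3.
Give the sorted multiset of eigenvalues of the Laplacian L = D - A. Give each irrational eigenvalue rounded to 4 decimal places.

[0, 4, 4, 4]

With the vertex order [0, 1, 2, 3], the degrees are [3, 3, 3, 3], giving D = diag(3, 3, 3, 3) and L = D - A. Since every row of L sums to 0, the all-ones vector is in the kernel and 0 is an eigenvalue. The largest eigenvalue, 4, is at most the vertex count 4.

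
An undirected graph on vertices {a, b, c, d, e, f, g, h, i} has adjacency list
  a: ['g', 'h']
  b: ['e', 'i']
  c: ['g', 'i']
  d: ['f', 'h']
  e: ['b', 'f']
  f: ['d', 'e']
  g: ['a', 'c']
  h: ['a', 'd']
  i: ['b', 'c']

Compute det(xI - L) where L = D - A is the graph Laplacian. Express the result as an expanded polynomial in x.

x^9 - 18x^8 + 135x^7 - 546x^6 + 1287x^5 - 1782x^4 + 1386x^3 - 540x^2 + 81x

Each diagonal entry of L is the vertex degree and each off-diagonal entry is -1 where an edge is present, 0 otherwise; in the order [a, b, c, d, e, f, g, h, i] the diagonal is [2, 2, 2, 2, 2, 2, 2, 2, 2]. L has integer entries, so p(x) = det(xI - L) has integer coefficients. Expanding the determinant yields x^9 - 18x^8 + 135x^7 - 546x^6 + 1287x^5 - 1782x^4 + 1386x^3 - 540x^2 + 81x. The coefficient of x^8 equals -trace(L) = -18, matching the sum of degrees.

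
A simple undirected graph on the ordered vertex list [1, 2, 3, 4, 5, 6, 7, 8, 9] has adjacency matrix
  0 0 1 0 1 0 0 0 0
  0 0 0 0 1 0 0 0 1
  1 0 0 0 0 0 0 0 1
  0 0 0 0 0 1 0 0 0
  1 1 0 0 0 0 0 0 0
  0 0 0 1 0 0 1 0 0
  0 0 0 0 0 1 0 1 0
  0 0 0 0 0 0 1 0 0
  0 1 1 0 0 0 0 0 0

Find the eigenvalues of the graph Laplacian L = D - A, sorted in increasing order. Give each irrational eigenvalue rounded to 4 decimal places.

[0, 0, 0.5858, 1.3820, 1.3820, 2, 3.4142, 3.6180, 3.6180]

Reading degrees in the order [1, 2, 3, 4, 5, 6, 7, 8, 9] gives [2, 2, 2, 1, 2, 2, 2, 1, 2]; set D = diag(2, 2, 2, 1, 2, 2, 2, 1, 2) and form L = D - A. Diagonalising L (or applying a numerical eigensolver to the 9x9 matrix) gives the spectrum above. The 2 zero eigenvalues correspond to the 2 connected components.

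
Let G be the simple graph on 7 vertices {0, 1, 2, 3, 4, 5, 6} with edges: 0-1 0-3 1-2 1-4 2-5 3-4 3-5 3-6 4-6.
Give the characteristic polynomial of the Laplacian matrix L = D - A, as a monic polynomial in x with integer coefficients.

Each diagonal entry of L is the vertex degree and each off-diagonal entry is -1 where an edge is present, 0 otherwise; in the order [0, 1, 2, 3, 4, 5, 6] the diagonal is [2, 3, 2, 4, 3, 2, 2]. L has integer entries, so p(x) = det(xI - L) has integer coefficients. Expanding the determinant yields x^7 - 18x^6 + 128x^5 - 458x^4 + 866x^3 - 818x^2 + 301x. The coefficient of x^6 equals -trace(L) = -18, matching the sum of degrees. There is one zero in the spectrum, matching the 1 component.

x^7 - 18x^6 + 128x^5 - 458x^4 + 866x^3 - 818x^2 + 301x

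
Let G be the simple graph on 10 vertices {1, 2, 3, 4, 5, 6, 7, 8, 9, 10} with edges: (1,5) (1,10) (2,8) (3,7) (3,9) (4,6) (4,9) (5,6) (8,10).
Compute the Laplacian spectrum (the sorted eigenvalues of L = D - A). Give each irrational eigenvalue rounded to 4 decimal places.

[0, 0.0979, 0.3820, 0.8244, 1.3820, 2, 2.6180, 3.1756, 3.6180, 3.9021]

With the vertex order [1, 2, 3, 4, 5, 6, 7, 8, 9, 10], the degrees are [2, 1, 2, 2, 2, 2, 1, 2, 2, 2], giving D = diag(2, 1, 2, 2, 2, 2, 1, 2, 2, 2) and L = D - A. The multiplicity of 0 as a Laplacian eigenvalue equals the number of connected components. There is one zero in the spectrum, matching the 1 component.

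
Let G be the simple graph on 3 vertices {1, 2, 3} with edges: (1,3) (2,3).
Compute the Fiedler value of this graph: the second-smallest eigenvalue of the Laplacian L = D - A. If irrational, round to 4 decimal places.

Reading degrees in the order [1, 2, 3] gives [1, 1, 2]; set D = diag(1, 1, 2) and form L = D - A. Computing the eigenvalues of L and sorting gives [0, 1, 3]. The Fiedler value lambda_2 = 1 is strictly positive, so the graph is connected. The largest eigenvalue, 3, is at most the vertex count 3. By the matrix-tree theorem the graph has (1/3) * product of the nonzero eigenvalues = 1 spanning tree.

1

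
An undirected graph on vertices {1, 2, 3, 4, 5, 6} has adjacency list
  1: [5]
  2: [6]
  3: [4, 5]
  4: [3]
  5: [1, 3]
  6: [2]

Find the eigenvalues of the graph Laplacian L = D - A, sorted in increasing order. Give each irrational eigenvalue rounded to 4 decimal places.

[0, 0, 0.5858, 2, 2, 3.4142]

With the vertex order [1, 2, 3, 4, 5, 6], the degrees are [1, 1, 2, 1, 2, 1], giving D = diag(1, 1, 2, 1, 2, 1) and L = D - A. The multiplicity of 0 as a Laplacian eigenvalue equals the number of connected components. The 2 zero eigenvalues correspond to the 2 connected components. There are 2 zeros in the spectrum, matching the 2 components.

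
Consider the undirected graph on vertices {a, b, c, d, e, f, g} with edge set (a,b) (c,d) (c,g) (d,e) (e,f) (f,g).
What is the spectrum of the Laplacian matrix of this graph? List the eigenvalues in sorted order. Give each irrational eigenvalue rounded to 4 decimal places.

With the vertex order [a, b, c, d, e, f, g], the degrees are [1, 1, 2, 2, 2, 2, 2], giving D = diag(1, 1, 2, 2, 2, 2, 2) and L = D - A. The multiplicity of 0 as a Laplacian eigenvalue equals the number of connected components. The 2 zero eigenvalues correspond to the 2 connected components. There are 2 zeros in the spectrum, matching the 2 components.

[0, 0, 1.3820, 1.3820, 2, 3.6180, 3.6180]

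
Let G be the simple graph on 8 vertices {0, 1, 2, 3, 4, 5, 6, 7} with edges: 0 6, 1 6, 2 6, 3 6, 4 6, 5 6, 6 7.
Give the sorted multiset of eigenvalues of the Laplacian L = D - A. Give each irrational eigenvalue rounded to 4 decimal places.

With the vertex order [0, 1, 2, 3, 4, 5, 6, 7], the degrees are [1, 1, 1, 1, 1, 1, 7, 1], giving D = diag(1, 1, 1, 1, 1, 1, 7, 1) and L = D - A. Diagonalising L (or applying a numerical eigensolver to the 8x8 matrix) gives the spectrum above. The single zero eigenvalue shows the graph is connected. There is one zero in the spectrum, matching the 1 component.

[0, 1, 1, 1, 1, 1, 1, 8]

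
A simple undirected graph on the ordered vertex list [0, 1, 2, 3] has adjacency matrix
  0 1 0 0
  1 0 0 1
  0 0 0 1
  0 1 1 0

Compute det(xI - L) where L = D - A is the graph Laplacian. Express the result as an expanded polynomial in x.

Reading degrees in the order [0, 1, 2, 3] gives [1, 2, 1, 2]; set D = diag(1, 2, 1, 2) and form L = D - A. Computing det(xI - L) by cofactor expansion (or equivalently via sum-over-permutations) gives x^4 - 6x^3 + 10x^2 - 4x. The constant term is 0 because L is singular (the all-ones vector lies in its kernel). By the matrix-tree theorem the graph has (1/4) * product of the nonzero eigenvalues = 1 spanning tree.

x^4 - 6x^3 + 10x^2 - 4x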